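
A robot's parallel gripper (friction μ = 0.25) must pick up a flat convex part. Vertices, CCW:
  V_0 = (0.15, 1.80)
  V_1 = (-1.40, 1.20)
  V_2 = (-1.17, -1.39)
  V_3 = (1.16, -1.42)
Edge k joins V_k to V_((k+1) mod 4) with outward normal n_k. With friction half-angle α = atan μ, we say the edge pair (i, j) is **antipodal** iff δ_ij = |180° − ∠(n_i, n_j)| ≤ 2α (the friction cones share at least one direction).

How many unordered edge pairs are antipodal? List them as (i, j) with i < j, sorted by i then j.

count = 2; pairs: (0,2), (1,3)

α = atan 0.25 = 14.04°;  2α = 28.07°
n_0 = (-0.3610, +0.9326)
n_1 = (-0.9961, -0.0885)
n_2 = (-0.0129, -0.9999)
n_3 = (+0.9542, +0.2993)
  (0,1): δ = 106.09°  ·
  (0,2): δ = 21.90°  ✓
  (0,3): δ = 86.25°  ·
  (1,2): δ = 95.81°  ·
  (1,3): δ = 12.34°  ✓
  (2,3): δ = 71.85°  ·
antipodal pairs: 2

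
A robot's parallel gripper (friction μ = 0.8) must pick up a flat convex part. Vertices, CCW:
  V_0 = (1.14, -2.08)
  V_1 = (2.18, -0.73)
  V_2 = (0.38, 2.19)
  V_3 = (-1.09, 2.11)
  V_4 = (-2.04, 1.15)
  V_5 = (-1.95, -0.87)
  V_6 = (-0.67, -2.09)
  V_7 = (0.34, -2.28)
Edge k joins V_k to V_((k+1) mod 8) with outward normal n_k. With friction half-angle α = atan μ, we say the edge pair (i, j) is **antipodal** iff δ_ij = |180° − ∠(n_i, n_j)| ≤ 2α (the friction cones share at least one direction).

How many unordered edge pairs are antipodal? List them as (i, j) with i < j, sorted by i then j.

count = 13; pairs: (0,2), (0,3), (0,4), (1,3), (1,4), (1,5), (1,6), (1,7), (2,5), (2,6), (2,7), (3,6), (3,7)

α = atan 0.8 = 38.66°;  2α = 77.32°
n_0 = (+0.7922, -0.6103)
n_1 = (+0.8513, +0.5247)
n_2 = (-0.0543, +0.9985)
n_3 = (-0.7108, +0.7034)
n_4 = (-0.9990, -0.0445)
n_5 = (-0.6899, -0.7239)
n_6 = (-0.1849, -0.9828)
n_7 = (+0.2425, -0.9701)
  (0,1): δ = 110.74°  ·
  (0,2): δ = 49.28°  ✓
  (0,3): δ = 7.09°  ✓
  (0,4): δ = 40.16°  ✓
  (0,5): δ = 83.98°  ·
  (0,6): δ = 116.96°  ·
  (0,7): δ = 141.65°  ·
  (1,2): δ = 118.54°  ·
  (1,3): δ = 76.35°  ✓
  (1,4): δ = 29.10°  ✓
  (1,5): δ = 14.72°  ✓
  (1,6): δ = 47.69°  ✓
  (1,7): δ = 72.38°  ✓
  (2,3): δ = 137.82°  ·
  (2,4): δ = 90.56°  ·
  (2,5): δ = 46.74°  ✓
  (2,6): δ = 13.77°  ✓
  (2,7): δ = 10.92°  ✓
  (3,4): δ = 132.75°  ·
  (3,5): δ = 88.93°  ·
  (3,6): δ = 55.95°  ✓
  (3,7): δ = 31.26°  ✓
  (4,5): δ = 136.18°  ·
  (4,6): δ = 103.20°  ·
  (4,7): δ = 78.51°  ·
  (5,6): δ = 147.03°  ·
  (5,7): δ = 122.34°  ·
  (6,7): δ = 155.31°  ·
antipodal pairs: 13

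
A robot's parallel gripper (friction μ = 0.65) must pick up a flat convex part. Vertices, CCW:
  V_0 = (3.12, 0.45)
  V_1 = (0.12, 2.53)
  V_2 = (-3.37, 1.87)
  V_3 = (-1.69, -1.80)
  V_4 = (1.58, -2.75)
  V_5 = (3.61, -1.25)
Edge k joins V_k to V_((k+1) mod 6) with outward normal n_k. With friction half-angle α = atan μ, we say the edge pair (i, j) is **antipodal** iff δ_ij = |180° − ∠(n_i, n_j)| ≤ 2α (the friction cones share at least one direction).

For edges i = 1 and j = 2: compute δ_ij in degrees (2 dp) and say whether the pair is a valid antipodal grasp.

δ = 76.11°, invalid

α = atan 0.65 = 33.02°;  2α = 66.05°
edge 1: e_1 = (-3.49, -0.66);  n_1 = (-0.1858, +0.9826)
edge 2: e_2 = (+1.68, -3.67);  n_2 = (-0.9093, -0.4162)
∠(n_1, n_2) = 103.89°
δ = |180° − 103.89°| = 76.11°
76.11° > 2α = 66.05°  →  invalid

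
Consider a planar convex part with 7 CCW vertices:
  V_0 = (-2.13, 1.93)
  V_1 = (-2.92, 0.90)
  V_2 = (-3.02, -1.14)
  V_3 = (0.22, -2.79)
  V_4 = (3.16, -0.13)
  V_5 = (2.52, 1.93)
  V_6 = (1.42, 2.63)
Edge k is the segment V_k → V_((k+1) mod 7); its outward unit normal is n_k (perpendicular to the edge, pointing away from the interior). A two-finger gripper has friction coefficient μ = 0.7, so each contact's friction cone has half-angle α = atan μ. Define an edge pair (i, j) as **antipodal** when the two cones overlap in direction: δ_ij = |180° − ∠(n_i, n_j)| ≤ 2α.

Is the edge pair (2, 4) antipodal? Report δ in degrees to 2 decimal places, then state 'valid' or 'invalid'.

α = atan 0.7 = 34.99°;  2α = 69.98°
edge 2: e_2 = (+3.24, -1.65);  n_2 = (-0.4538, -0.8911)
edge 4: e_4 = (-0.64, +2.06);  n_4 = (+0.9550, +0.2967)
∠(n_2, n_4) = 134.25°
δ = |180° − 134.25°| = 45.75°
45.75° ≤ 2α = 69.98°  →  valid

δ = 45.75°, valid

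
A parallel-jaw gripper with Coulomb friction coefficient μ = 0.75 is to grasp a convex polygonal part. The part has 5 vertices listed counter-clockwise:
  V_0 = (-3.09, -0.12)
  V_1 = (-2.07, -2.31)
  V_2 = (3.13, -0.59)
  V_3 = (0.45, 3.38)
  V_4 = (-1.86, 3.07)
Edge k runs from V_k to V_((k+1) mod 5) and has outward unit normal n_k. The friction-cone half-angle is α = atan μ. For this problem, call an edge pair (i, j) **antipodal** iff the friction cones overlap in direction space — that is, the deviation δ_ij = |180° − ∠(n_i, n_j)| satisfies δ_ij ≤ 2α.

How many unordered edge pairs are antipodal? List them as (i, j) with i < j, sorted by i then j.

count = 5; pairs: (0,2), (0,3), (1,3), (1,4), (2,4)

α = atan 0.75 = 36.87°;  2α = 73.74°
n_0 = (-0.9065, -0.4222)
n_1 = (+0.3140, -0.9494)
n_2 = (+0.8288, +0.5595)
n_3 = (-0.1330, +0.9911)
n_4 = (-0.9330, +0.3598)
  (0,1): δ = 96.67°  ·
  (0,2): δ = 9.05°  ✓
  (0,3): δ = 72.67°  ✓
  (0,4): δ = 133.94°  ·
  (1,2): δ = 74.28°  ·
  (1,3): δ = 10.66°  ✓
  (1,4): δ = 50.61°  ✓
  (2,3): δ = 116.38°  ·
  (2,4): δ = 55.11°  ✓
  (3,4): δ = 118.73°  ·
antipodal pairs: 5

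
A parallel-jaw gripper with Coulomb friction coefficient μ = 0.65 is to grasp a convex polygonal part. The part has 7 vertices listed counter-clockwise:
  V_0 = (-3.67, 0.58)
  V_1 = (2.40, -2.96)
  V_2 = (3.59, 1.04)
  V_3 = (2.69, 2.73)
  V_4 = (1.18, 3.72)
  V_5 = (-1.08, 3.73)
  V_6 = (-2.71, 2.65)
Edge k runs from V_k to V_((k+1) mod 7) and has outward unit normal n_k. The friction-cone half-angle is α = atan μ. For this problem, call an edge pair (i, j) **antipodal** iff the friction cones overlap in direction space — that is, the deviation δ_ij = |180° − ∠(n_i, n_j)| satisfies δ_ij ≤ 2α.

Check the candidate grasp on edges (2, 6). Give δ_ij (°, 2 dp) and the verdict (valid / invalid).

α = atan 0.65 = 33.02°;  2α = 66.05°
edge 2: e_2 = (-0.90, +1.69);  n_2 = (+0.8826, +0.4700)
edge 6: e_6 = (-0.96, -2.07);  n_6 = (-0.9072, +0.4207)
∠(n_2, n_6) = 127.08°
δ = |180° − 127.08°| = 52.92°
52.92° ≤ 2α = 66.05°  →  valid

δ = 52.92°, valid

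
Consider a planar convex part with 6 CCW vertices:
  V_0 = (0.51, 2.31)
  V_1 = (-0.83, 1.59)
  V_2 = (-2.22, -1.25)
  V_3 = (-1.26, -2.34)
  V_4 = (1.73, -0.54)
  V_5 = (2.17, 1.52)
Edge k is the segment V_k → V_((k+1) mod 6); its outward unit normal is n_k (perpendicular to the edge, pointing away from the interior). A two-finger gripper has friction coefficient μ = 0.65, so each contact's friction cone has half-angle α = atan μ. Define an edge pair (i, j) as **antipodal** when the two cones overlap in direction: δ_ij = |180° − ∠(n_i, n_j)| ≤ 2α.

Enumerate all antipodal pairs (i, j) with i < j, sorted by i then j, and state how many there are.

count = 7; pairs: (0,3), (0,4), (1,3), (1,4), (2,4), (2,5), (3,5)

α = atan 0.65 = 33.02°;  2α = 66.05°
n_0 = (-0.4733, +0.8809)
n_1 = (-0.8982, +0.4396)
n_2 = (-0.7504, -0.6609)
n_3 = (+0.5158, -0.8567)
n_4 = (+0.9779, -0.2089)
n_5 = (+0.4297, +0.9030)
  (0,1): δ = 144.33°  ·
  (0,2): δ = 76.88°  ·
  (0,3): δ = 2.80°  ✓
  (0,4): δ = 49.69°  ✓
  (0,5): δ = 126.30°  ·
  (1,2): δ = 112.55°  ·
  (1,3): δ = 32.87°  ✓
  (1,4): δ = 14.02°  ✓
  (1,5): δ = 90.63°  ·
  (2,3): δ = 100.32°  ·
  (2,4): δ = 53.43°  ✓
  (2,5): δ = 23.18°  ✓
  (3,4): δ = 133.10°  ·
  (3,5): δ = 56.50°  ✓
  (4,5): δ = 103.39°  ·
antipodal pairs: 7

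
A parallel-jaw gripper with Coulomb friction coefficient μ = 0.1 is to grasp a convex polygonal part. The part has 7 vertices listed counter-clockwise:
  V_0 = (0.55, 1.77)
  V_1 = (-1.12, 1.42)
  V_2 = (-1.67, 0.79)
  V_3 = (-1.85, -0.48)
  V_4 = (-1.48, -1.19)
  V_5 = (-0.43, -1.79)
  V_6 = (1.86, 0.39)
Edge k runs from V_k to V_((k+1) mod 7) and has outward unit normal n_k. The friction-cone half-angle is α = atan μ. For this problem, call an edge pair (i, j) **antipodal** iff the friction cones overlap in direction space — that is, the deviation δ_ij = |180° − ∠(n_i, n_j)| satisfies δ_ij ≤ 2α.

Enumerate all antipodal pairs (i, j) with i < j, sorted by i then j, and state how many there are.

α = atan 0.1 = 5.71°;  2α = 11.42°
n_0 = (-0.2051, +0.9787)
n_1 = (-0.7533, +0.6577)
n_2 = (-0.9901, +0.1403)
n_3 = (-0.8868, -0.4621)
n_4 = (-0.4961, -0.8682)
n_5 = (+0.6895, -0.7243)
n_6 = (+0.7253, +0.6885)
  (0,1): δ = 142.96°  ·
  (0,2): δ = 109.90°  ·
  (0,3): δ = 74.31°  ·
  (0,4): δ = 41.58°  ·
  (0,5): δ = 31.75°  ·
  (0,6): δ = 121.67°  ·
  (1,2): δ = 146.95°  ·
  (1,3): δ = 111.35°  ·
  (1,4): δ = 78.62°  ·
  (1,5): δ = 5.29°  ✓
  (1,6): δ = 84.63°  ·
  (2,3): δ = 144.41°  ·
  (2,4): δ = 111.68°  ·
  (2,5): δ = 38.34°  ·
  (2,6): δ = 51.58°  ·
  (3,4): δ = 147.27°  ·
  (3,5): δ = 73.93°  ·
  (3,6): δ = 15.98°  ·
  (4,5): δ = 106.66°  ·
  (4,6): δ = 16.75°  ·
  (5,6): δ = 90.08°  ·
antipodal pairs: 1

count = 1; pairs: (1,5)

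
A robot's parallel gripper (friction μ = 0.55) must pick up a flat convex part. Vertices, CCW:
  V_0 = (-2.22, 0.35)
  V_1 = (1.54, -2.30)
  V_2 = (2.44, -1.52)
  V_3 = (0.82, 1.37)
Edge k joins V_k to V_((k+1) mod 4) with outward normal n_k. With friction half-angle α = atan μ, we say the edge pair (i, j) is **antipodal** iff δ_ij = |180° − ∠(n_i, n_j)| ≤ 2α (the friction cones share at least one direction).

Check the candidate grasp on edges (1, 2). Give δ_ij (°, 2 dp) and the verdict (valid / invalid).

δ = 101.64°, invalid

α = atan 0.55 = 28.81°;  2α = 57.62°
edge 1: e_1 = (+0.90, +0.78);  n_1 = (+0.6549, -0.7557)
edge 2: e_2 = (-1.62, +2.89);  n_2 = (+0.8723, +0.4890)
∠(n_1, n_2) = 78.36°
δ = |180° − 78.36°| = 101.64°
101.64° > 2α = 57.62°  →  invalid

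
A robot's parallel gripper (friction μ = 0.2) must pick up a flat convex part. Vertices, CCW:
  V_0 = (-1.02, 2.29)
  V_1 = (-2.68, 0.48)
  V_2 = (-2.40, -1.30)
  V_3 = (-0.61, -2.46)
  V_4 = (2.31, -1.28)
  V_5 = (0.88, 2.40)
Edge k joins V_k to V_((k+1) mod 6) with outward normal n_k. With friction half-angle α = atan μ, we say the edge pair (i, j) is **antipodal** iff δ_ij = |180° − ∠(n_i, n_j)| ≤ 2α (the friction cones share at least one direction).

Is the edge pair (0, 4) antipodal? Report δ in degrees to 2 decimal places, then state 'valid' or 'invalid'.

α = atan 0.2 = 11.31°;  2α = 22.62°
edge 0: e_0 = (-1.66, -1.81);  n_0 = (-0.7370, +0.6759)
edge 4: e_4 = (-1.43, +3.68);  n_4 = (+0.9321, +0.3622)
∠(n_0, n_4) = 116.24°
δ = |180° − 116.24°| = 63.76°
63.76° > 2α = 22.62°  →  invalid

δ = 63.76°, invalid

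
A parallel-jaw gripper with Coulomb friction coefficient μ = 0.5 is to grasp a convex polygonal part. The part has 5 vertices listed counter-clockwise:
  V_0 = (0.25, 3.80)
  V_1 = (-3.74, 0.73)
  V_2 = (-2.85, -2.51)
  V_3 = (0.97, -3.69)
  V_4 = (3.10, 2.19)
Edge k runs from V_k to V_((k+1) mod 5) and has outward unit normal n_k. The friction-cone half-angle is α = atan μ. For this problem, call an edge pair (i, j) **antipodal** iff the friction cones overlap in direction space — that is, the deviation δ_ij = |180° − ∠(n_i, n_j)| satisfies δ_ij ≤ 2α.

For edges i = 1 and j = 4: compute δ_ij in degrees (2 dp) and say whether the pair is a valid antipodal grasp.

δ = 45.18°, valid

α = atan 0.5 = 26.57°;  2α = 53.13°
edge 1: e_1 = (+0.89, -3.24);  n_1 = (-0.9643, -0.2649)
edge 4: e_4 = (-2.85, +1.61);  n_4 = (+0.4919, +0.8707)
∠(n_1, n_4) = 134.82°
δ = |180° − 134.82°| = 45.18°
45.18° ≤ 2α = 53.13°  →  valid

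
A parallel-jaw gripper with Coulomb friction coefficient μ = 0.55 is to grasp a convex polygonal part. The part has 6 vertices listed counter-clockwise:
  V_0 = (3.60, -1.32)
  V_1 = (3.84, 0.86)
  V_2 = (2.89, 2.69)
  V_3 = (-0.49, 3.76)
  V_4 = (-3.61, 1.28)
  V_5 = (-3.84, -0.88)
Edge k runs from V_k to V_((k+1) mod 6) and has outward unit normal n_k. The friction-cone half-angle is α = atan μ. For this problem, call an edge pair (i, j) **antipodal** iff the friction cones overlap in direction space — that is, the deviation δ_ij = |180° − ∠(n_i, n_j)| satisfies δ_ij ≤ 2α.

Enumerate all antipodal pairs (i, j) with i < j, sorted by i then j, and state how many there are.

count = 5; pairs: (0,3), (0,4), (1,4), (2,5), (3,5)

α = atan 0.55 = 28.81°;  2α = 57.62°
n_0 = (+0.9940, -0.1094)
n_1 = (+0.8875, +0.4607)
n_2 = (+0.3018, +0.9534)
n_3 = (-0.6222, +0.7828)
n_4 = (-0.9944, +0.1059)
n_5 = (-0.0590, -0.9983)
  (0,1): δ = 146.28°  ·
  (0,2): δ = 101.28°  ·
  (0,3): δ = 45.24°  ✓
  (0,4): δ = 0.20°  ✓
  (0,5): δ = 92.90°  ·
  (1,2): δ = 135.00°  ·
  (1,3): δ = 78.95°  ·
  (1,4): δ = 33.51°  ✓
  (1,5): δ = 59.18°  ·
  (2,3): δ = 123.95°  ·
  (2,4): δ = 78.51°  ·
  (2,5): δ = 14.18°  ✓
  (3,4): δ = 134.56°  ·
  (3,5): δ = 41.86°  ✓
  (4,5): δ = 87.31°  ·
antipodal pairs: 5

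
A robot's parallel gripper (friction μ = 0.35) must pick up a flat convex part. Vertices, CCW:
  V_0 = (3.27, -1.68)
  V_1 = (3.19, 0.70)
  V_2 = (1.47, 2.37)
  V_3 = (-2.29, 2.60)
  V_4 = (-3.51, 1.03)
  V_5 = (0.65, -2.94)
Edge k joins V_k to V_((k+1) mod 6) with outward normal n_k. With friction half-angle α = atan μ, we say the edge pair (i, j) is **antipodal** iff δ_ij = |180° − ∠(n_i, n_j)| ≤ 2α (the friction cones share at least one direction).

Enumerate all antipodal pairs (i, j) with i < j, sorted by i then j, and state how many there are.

count = 3; pairs: (1,4), (2,5), (3,5)

α = atan 0.35 = 19.29°;  2α = 38.58°
n_0 = (+0.9994, +0.0336)
n_1 = (+0.6966, +0.7175)
n_2 = (+0.0611, +0.9981)
n_3 = (-0.7896, +0.6136)
n_4 = (-0.6904, -0.7234)
n_5 = (+0.4334, -0.9012)
  (0,1): δ = 136.08°  ·
  (0,2): δ = 95.43°  ·
  (0,3): δ = 39.77°  ·
  (0,4): δ = 44.41°  ·
  (0,5): δ = 113.76°  ·
  (1,2): δ = 139.35°  ·
  (1,3): δ = 83.69°  ·
  (1,4): δ = 0.49°  ✓
  (1,5): δ = 69.84°  ·
  (2,3): δ = 124.35°  ·
  (2,4): δ = 40.16°  ·
  (2,5): δ = 29.18°  ✓
  (3,4): δ = 95.81°  ·
  (3,5): δ = 26.47°  ✓
  (4,5): δ = 110.66°  ·
antipodal pairs: 3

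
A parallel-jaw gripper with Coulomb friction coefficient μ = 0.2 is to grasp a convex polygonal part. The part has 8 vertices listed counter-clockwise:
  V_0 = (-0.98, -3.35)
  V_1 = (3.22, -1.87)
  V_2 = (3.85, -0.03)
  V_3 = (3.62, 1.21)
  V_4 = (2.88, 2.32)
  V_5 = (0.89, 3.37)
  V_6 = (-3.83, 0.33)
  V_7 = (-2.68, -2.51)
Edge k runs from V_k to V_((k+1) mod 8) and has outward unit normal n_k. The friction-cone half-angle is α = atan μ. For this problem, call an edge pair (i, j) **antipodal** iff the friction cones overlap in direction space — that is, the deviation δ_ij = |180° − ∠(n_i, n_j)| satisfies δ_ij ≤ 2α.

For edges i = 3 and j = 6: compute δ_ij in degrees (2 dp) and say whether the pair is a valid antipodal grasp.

δ = 11.65°, valid

α = atan 0.2 = 11.31°;  2α = 22.62°
edge 3: e_3 = (-0.74, +1.11);  n_3 = (+0.8321, +0.5547)
edge 6: e_6 = (+1.15, -2.84);  n_6 = (-0.9269, -0.3753)
∠(n_3, n_6) = 168.35°
δ = |180° − 168.35°| = 11.65°
11.65° ≤ 2α = 22.62°  →  valid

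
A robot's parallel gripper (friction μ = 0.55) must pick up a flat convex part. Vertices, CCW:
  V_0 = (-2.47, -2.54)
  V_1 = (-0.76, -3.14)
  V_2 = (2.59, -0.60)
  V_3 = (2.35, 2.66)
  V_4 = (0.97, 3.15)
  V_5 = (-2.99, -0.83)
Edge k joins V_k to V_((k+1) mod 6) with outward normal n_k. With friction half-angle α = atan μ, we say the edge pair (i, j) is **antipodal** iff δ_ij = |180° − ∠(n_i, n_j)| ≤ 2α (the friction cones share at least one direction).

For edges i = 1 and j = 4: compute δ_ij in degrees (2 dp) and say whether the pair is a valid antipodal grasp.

α = atan 0.55 = 28.81°;  2α = 57.62°
edge 1: e_1 = (+3.35, +2.54);  n_1 = (+0.6042, -0.7968)
edge 4: e_4 = (-3.96, -3.98);  n_4 = (-0.7089, +0.7053)
∠(n_1, n_4) = 172.03°
δ = |180° − 172.03°| = 7.97°
7.97° ≤ 2α = 57.62°  →  valid

δ = 7.97°, valid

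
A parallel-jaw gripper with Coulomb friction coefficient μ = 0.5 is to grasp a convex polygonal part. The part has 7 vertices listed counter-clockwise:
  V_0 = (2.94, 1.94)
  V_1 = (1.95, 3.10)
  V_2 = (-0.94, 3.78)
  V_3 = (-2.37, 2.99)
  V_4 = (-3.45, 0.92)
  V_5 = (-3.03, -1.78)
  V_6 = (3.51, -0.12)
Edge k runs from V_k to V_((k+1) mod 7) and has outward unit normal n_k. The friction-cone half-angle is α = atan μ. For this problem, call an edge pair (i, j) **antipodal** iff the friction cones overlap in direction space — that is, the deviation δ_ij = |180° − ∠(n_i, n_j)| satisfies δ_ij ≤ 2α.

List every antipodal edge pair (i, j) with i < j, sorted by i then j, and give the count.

count = 6; pairs: (0,4), (1,5), (2,5), (3,5), (3,6), (4,6)

α = atan 0.5 = 26.57°;  2α = 53.13°
n_0 = (+0.7606, +0.6492)
n_1 = (+0.2290, +0.9734)
n_2 = (-0.4836, +0.8753)
n_3 = (-0.8866, +0.4626)
n_4 = (-0.9881, -0.1537)
n_5 = (+0.2460, -0.9693)
n_6 = (+0.9638, +0.2667)
  (0,1): δ = 143.72°  ·
  (0,2): δ = 101.56°  ·
  (0,3): δ = 68.03°  ·
  (0,4): δ = 31.64°  ✓
  (0,5): δ = 63.76°  ·
  (0,6): δ = 154.99°  ·
  (1,2): δ = 137.84°  ·
  (1,3): δ = 104.31°  ·
  (1,4): δ = 67.92°  ·
  (1,5): δ = 27.48°  ✓
  (1,6): δ = 118.71°  ·
  (2,3): δ = 146.47°  ·
  (2,4): δ = 110.08°  ·
  (2,5): δ = 14.68°  ✓
  (2,6): δ = 76.55°  ·
  (3,4): δ = 143.61°  ·
  (3,5): δ = 48.20°  ✓
  (3,6): δ = 43.02°  ✓
  (4,5): δ = 84.60°  ·
  (4,6): δ = 6.62°  ✓
  (5,6): δ = 88.78°  ·
antipodal pairs: 6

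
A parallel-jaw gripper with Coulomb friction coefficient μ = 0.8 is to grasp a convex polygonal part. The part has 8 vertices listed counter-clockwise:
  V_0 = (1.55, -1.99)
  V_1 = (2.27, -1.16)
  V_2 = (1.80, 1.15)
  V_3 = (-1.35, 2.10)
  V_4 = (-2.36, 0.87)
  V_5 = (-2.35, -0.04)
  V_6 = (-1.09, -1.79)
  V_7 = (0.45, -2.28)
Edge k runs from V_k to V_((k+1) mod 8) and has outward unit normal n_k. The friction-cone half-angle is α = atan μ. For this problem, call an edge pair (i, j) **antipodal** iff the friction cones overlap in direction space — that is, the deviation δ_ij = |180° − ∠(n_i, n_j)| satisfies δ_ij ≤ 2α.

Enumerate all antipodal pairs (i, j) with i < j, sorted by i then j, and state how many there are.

count = 15; pairs: (0,2), (0,3), (0,4), (0,5), (1,3), (1,4), (1,5), (1,6), (2,4), (2,5), (2,6), (2,7), (3,6), (3,7), (4,7)

α = atan 0.8 = 38.66°;  2α = 77.32°
n_0 = (+0.7554, -0.6553)
n_1 = (+0.9799, +0.1994)
n_2 = (+0.2887, +0.9574)
n_3 = (-0.7728, +0.6346)
n_4 = (-0.9999, -0.0110)
n_5 = (-0.8115, -0.5843)
n_6 = (-0.3032, -0.9529)
n_7 = (+0.2549, -0.9670)
  (0,1): δ = 127.56°  ·
  (0,2): δ = 65.84°  ✓
  (0,3): δ = 1.55°  ✓
  (0,4): δ = 41.57°  ✓
  (0,5): δ = 76.69°  ✓
  (0,6): δ = 113.29°  ·
  (0,7): δ = 145.71°  ·
  (1,2): δ = 118.28°  ·
  (1,3): δ = 50.89°  ✓
  (1,4): δ = 10.87°  ✓
  (1,5): δ = 24.25°  ✓
  (1,6): δ = 60.85°  ✓
  (1,7): δ = 93.27°  ·
  (2,3): δ = 112.61°  ·
  (2,4): δ = 72.59°  ✓
  (2,5): δ = 37.46°  ✓
  (2,6): δ = 0.87°  ✓
  (2,7): δ = 31.55°  ✓
  (3,4): δ = 139.98°  ·
  (3,5): δ = 104.86°  ·
  (3,6): δ = 68.26°  ✓
  (3,7): δ = 35.84°  ✓
  (4,5): δ = 144.88°  ·
  (4,6): δ = 108.28°  ·
  (4,7): δ = 75.86°  ✓
  (5,6): δ = 143.40°  ·
  (5,7): δ = 110.98°  ·
  (6,7): δ = 147.58°  ·
antipodal pairs: 15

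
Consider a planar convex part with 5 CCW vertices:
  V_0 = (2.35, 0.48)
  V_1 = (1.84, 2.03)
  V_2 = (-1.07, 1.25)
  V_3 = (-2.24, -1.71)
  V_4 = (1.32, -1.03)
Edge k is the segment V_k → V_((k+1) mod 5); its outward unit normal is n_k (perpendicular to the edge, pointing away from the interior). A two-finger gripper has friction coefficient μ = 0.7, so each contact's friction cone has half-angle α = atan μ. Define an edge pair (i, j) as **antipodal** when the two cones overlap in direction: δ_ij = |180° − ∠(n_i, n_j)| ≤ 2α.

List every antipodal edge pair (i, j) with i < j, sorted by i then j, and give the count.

α = atan 0.7 = 34.99°;  2α = 69.98°
n_0 = (+0.9499, +0.3125)
n_1 = (-0.2589, +0.9659)
n_2 = (-0.9300, +0.3676)
n_3 = (+0.1876, -0.9822)
n_4 = (+0.8261, -0.5635)
  (0,1): δ = 93.21°  ·
  (0,2): δ = 39.78°  ✓
  (0,3): δ = 82.60°  ·
  (0,4): δ = 127.49°  ·
  (1,2): δ = 126.57°  ·
  (1,3): δ = 4.19°  ✓
  (1,4): δ = 40.70°  ✓
  (2,3): δ = 57.62°  ✓
  (2,4): δ = 12.73°  ✓
  (3,4): δ = 135.11°  ·
antipodal pairs: 5

count = 5; pairs: (0,2), (1,3), (1,4), (2,3), (2,4)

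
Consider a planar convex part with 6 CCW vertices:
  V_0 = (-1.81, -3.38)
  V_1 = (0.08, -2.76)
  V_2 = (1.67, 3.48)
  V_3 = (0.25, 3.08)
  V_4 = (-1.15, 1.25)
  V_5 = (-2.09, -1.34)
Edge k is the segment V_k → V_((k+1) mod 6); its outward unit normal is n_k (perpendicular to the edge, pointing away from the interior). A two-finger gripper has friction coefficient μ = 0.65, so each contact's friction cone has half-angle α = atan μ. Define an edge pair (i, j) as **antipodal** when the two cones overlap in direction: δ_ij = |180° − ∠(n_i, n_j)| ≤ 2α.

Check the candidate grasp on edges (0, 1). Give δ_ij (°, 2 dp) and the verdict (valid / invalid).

δ = 122.46°, invalid

α = atan 0.65 = 33.02°;  2α = 66.05°
edge 0: e_0 = (+1.89, +0.62);  n_0 = (+0.3117, -0.9502)
edge 1: e_1 = (+1.59, +6.24);  n_1 = (+0.9690, -0.2469)
∠(n_0, n_1) = 57.54°
δ = |180° − 57.54°| = 122.46°
122.46° > 2α = 66.05°  →  invalid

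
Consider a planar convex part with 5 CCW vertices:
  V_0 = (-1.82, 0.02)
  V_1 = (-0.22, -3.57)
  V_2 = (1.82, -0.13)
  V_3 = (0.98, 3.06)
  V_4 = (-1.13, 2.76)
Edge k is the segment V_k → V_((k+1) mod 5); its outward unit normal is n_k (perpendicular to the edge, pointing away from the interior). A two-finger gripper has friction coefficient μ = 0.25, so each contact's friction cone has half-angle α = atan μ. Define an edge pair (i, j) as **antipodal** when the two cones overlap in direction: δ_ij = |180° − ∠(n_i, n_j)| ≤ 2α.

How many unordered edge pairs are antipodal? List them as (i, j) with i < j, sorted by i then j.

count = 2; pairs: (0,2), (1,4)

α = atan 0.25 = 14.04°;  2α = 28.07°
n_0 = (-0.9134, -0.4071)
n_1 = (+0.8601, -0.5101)
n_2 = (+0.9670, +0.2546)
n_3 = (-0.1408, +0.9900)
n_4 = (-0.9697, +0.2442)
  (0,1): δ = 54.69°  ·
  (0,2): δ = 9.27°  ✓
  (0,3): δ = 74.07°  ·
  (0,4): δ = 141.84°  ·
  (1,2): δ = 134.58°  ·
  (1,3): δ = 51.24°  ·
  (1,4): δ = 16.53°  ✓
  (2,3): δ = 96.66°  ·
  (2,4): δ = 28.89°  ·
  (3,4): δ = 112.23°  ·
antipodal pairs: 2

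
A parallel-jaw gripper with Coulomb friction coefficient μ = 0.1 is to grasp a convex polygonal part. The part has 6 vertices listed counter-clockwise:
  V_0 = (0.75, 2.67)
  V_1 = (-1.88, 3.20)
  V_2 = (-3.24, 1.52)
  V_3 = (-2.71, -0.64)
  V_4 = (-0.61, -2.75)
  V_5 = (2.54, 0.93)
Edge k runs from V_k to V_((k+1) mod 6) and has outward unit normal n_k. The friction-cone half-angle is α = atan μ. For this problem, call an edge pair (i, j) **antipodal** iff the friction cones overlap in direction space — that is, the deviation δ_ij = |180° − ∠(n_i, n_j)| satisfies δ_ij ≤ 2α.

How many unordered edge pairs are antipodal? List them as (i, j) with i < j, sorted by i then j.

count = 2; pairs: (1,4), (3,5)

α = atan 0.1 = 5.71°;  2α = 11.42°
n_0 = (+0.1975, +0.9803)
n_1 = (-0.7772, +0.6292)
n_2 = (-0.9712, -0.2383)
n_3 = (-0.7088, -0.7054)
n_4 = (+0.7597, -0.6503)
n_5 = (+0.6970, +0.7171)
  (0,1): δ = 117.60°  ·
  (0,2): δ = 64.82°  ·
  (0,3): δ = 33.74°  ·
  (0,4): δ = 60.83°  ·
  (0,5): δ = 147.21°  ·
  (1,2): δ = 127.22°  ·
  (1,3): δ = 96.15°  ·
  (1,4): δ = 1.57°  ✓
  (1,5): δ = 84.80°  ·
  (2,3): δ = 148.92°  ·
  (2,4): δ = 54.35°  ·
  (2,5): δ = 32.03°  ·
  (3,4): δ = 85.43°  ·
  (3,5): δ = 0.95°  ✓
  (4,5): δ = 93.63°  ·
antipodal pairs: 2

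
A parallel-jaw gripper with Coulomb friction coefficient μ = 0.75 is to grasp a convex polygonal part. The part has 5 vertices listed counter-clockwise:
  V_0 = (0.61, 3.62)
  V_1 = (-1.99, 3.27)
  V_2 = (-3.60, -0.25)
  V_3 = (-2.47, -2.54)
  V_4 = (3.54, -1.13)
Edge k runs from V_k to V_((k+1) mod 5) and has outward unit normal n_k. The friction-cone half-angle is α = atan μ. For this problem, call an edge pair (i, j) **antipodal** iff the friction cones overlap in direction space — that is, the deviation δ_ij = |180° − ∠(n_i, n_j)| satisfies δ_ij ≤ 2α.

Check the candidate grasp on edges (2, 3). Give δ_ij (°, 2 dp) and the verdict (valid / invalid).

δ = 103.06°, invalid

α = atan 0.75 = 36.87°;  2α = 73.74°
edge 2: e_2 = (+1.13, -2.29);  n_2 = (-0.8968, -0.4425)
edge 3: e_3 = (+6.01, +1.41);  n_3 = (+0.2284, -0.9736)
∠(n_2, n_3) = 76.94°
δ = |180° − 76.94°| = 103.06°
103.06° > 2α = 73.74°  →  invalid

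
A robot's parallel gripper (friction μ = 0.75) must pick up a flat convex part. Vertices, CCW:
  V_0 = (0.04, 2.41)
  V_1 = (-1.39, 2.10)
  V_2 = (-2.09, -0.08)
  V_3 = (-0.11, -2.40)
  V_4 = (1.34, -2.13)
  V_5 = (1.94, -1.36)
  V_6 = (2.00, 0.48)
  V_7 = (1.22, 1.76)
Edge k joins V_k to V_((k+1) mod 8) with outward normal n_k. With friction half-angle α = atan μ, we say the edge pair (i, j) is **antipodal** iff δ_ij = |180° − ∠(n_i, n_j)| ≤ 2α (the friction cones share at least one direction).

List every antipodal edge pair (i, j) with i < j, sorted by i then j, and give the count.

count = 12; pairs: (0,2), (0,3), (0,4), (1,3), (1,4), (1,5), (1,6), (2,5), (2,6), (2,7), (3,6), (3,7)

α = atan 0.75 = 36.87°;  2α = 73.74°
n_0 = (-0.2119, +0.9773)
n_1 = (-0.9521, +0.3057)
n_2 = (-0.7606, -0.6492)
n_3 = (+0.1831, -0.9831)
n_4 = (+0.7888, -0.6146)
n_5 = (+0.9995, -0.0326)
n_6 = (+0.8539, +0.5204)
n_7 = (+0.4825, +0.8759)
  (0,1): δ = 120.03°  ·
  (0,2): δ = 61.75°  ✓
  (0,3): δ = 1.68°  ✓
  (0,4): δ = 39.84°  ✓
  (0,5): δ = 75.90°  ·
  (0,6): δ = 109.13°  ·
  (0,7): δ = 138.92°  ·
  (1,2): δ = 121.72°  ·
  (1,3): δ = 61.65°  ✓
  (1,4): δ = 20.12°  ✓
  (1,5): δ = 15.93°  ✓
  (1,6): δ = 49.16°  ✓
  (1,7): δ = 78.95°  ·
  (2,3): δ = 119.93°  ·
  (2,4): δ = 78.41°  ·
  (2,5): δ = 42.35°  ✓
  (2,6): δ = 9.12°  ✓
  (2,7): δ = 20.67°  ✓
  (3,4): δ = 138.47°  ·
  (3,5): δ = 102.42°  ·
  (3,6): δ = 69.19°  ✓
  (3,7): δ = 39.40°  ✓
  (4,5): δ = 143.94°  ·
  (4,6): δ = 110.72°  ·
  (4,7): δ = 80.92°  ·
  (5,6): δ = 146.78°  ·
  (5,7): δ = 116.98°  ·
  (6,7): δ = 150.21°  ·
antipodal pairs: 12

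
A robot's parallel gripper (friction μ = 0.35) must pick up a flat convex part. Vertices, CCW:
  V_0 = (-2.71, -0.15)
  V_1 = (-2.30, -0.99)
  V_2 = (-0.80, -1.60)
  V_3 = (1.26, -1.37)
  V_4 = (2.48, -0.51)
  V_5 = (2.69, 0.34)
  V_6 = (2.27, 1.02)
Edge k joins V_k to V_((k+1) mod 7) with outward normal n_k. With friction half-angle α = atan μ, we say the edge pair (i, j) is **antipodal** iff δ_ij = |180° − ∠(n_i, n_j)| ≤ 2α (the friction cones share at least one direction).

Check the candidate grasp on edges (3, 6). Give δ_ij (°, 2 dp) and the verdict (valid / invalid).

α = atan 0.35 = 19.29°;  2α = 38.58°
edge 3: e_3 = (+1.22, +0.86);  n_3 = (+0.5762, -0.8173)
edge 6: e_6 = (-4.98, -1.17);  n_6 = (-0.2287, +0.9735)
∠(n_3, n_6) = 158.04°
δ = |180° − 158.04°| = 21.96°
21.96° ≤ 2α = 38.58°  →  valid

δ = 21.96°, valid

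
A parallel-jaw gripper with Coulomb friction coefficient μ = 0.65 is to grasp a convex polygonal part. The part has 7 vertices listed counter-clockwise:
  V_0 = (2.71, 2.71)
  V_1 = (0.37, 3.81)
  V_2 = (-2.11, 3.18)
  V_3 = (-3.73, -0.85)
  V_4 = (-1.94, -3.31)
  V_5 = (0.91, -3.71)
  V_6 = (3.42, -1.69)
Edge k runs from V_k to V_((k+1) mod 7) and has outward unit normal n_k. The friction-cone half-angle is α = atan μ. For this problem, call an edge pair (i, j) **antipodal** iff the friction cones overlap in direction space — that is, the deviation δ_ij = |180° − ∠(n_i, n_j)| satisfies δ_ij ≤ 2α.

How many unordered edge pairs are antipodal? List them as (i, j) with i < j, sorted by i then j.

α = atan 0.65 = 33.02°;  2α = 66.05°
n_0 = (+0.4254, +0.9050)
n_1 = (-0.2462, +0.9692)
n_2 = (-0.9278, +0.3730)
n_3 = (-0.8086, -0.5884)
n_4 = (-0.1390, -0.9903)
n_5 = (+0.6270, -0.7790)
n_6 = (+0.9872, +0.1593)
  (0,1): δ = 140.57°  ·
  (0,2): δ = 86.72°  ·
  (0,3): δ = 28.78°  ✓
  (0,4): δ = 17.19°  ✓
  (0,5): δ = 64.00°  ✓
  (0,6): δ = 124.34°  ·
  (1,2): δ = 126.15°  ·
  (1,3): δ = 68.21°  ·
  (1,4): δ = 22.24°  ✓
  (1,5): δ = 24.57°  ✓
  (1,6): δ = 84.91°  ·
  (2,3): δ = 122.06°  ·
  (2,4): δ = 76.09°  ·
  (2,5): δ = 29.27°  ✓
  (2,6): δ = 31.07°  ✓
  (3,4): δ = 134.03°  ·
  (3,5): δ = 87.21°  ·
  (3,6): δ = 26.87°  ✓
  (4,5): δ = 133.18°  ·
  (4,6): δ = 72.84°  ·
  (5,6): δ = 119.66°  ·
antipodal pairs: 8

count = 8; pairs: (0,3), (0,4), (0,5), (1,4), (1,5), (2,5), (2,6), (3,6)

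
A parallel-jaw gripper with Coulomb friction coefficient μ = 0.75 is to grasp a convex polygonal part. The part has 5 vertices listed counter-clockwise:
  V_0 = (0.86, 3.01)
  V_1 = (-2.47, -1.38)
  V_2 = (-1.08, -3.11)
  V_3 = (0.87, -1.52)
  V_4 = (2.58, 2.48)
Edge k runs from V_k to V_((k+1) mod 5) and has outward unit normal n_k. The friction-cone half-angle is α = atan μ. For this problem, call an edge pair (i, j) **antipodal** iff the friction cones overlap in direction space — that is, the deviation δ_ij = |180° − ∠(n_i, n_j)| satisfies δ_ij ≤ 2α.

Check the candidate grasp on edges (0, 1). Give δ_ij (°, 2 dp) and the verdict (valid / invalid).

α = atan 0.75 = 36.87°;  2α = 73.74°
edge 0: e_0 = (-3.33, -4.39);  n_0 = (-0.7967, +0.6043)
edge 1: e_1 = (+1.39, -1.73);  n_1 = (-0.7795, -0.6263)
∠(n_0, n_1) = 75.96°
δ = |180° − 75.96°| = 104.04°
104.04° > 2α = 73.74°  →  invalid

δ = 104.04°, invalid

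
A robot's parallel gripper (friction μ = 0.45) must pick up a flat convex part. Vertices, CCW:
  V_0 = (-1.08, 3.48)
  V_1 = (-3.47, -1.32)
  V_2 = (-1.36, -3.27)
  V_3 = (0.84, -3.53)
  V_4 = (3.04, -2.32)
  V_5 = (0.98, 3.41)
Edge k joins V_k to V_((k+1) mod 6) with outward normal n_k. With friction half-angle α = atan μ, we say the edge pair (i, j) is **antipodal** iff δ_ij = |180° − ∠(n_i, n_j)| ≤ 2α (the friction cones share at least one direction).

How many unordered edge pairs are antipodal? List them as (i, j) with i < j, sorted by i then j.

count = 6; pairs: (0,3), (0,4), (1,4), (1,5), (2,5), (3,5)

α = atan 0.45 = 24.23°;  2α = 48.46°
n_0 = (-0.8952, +0.4457)
n_1 = (-0.6787, -0.7344)
n_2 = (-0.1174, -0.9931)
n_3 = (+0.4819, -0.8762)
n_4 = (+0.9410, +0.3383)
n_5 = (+0.0340, +0.9994)
  (0,1): δ = 106.27°  ·
  (0,2): δ = 70.27°  ·
  (0,3): δ = 34.72°  ✓
  (0,4): δ = 46.24°  ✓
  (0,5): δ = 114.52°  ·
  (1,2): δ = 144.00°  ·
  (1,3): δ = 108.45°  ·
  (1,4): δ = 27.48°  ✓
  (1,5): δ = 40.80°  ✓
  (2,3): δ = 144.45°  ·
  (2,4): δ = 63.49°  ·
  (2,5): δ = 4.79°  ✓
  (3,4): δ = 99.04°  ·
  (3,5): δ = 30.76°  ✓
  (4,5): δ = 111.72°  ·
antipodal pairs: 6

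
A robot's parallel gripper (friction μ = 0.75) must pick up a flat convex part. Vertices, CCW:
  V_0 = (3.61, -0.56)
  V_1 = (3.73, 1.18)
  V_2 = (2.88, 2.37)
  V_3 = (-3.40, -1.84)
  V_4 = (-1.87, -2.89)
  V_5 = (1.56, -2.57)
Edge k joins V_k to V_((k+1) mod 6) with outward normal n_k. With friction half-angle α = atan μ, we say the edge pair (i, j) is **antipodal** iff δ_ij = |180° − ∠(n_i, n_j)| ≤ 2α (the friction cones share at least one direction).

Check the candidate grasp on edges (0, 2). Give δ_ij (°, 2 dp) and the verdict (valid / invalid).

α = atan 0.75 = 36.87°;  2α = 73.74°
edge 0: e_0 = (+0.12, +1.74);  n_0 = (+0.9976, -0.0688)
edge 2: e_2 = (-6.28, -4.21);  n_2 = (-0.5568, +0.8306)
∠(n_0, n_2) = 127.78°
δ = |180° − 127.78°| = 52.22°
52.22° ≤ 2α = 73.74°  →  valid

δ = 52.22°, valid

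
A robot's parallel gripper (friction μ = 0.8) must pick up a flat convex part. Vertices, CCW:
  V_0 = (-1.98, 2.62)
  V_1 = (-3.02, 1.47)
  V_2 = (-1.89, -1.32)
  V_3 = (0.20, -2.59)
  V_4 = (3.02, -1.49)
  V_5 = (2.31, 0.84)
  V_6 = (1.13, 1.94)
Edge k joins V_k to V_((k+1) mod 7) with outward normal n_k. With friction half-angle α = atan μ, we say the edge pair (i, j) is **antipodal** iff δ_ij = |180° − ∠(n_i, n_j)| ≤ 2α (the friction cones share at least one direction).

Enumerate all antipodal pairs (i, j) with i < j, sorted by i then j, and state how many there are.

α = atan 0.8 = 38.66°;  2α = 77.32°
n_0 = (-0.7417, +0.6707)
n_1 = (-0.9269, -0.3754)
n_2 = (-0.5193, -0.8546)
n_3 = (+0.3634, -0.9316)
n_4 = (+0.9566, +0.2915)
n_5 = (+0.6819, +0.7315)
n_6 = (+0.2136, +0.9769)
  (0,1): δ = 115.83°  ·
  (0,2): δ = 79.16°  ·
  (0,3): δ = 26.57°  ✓
  (0,4): δ = 59.07°  ✓
  (0,5): δ = 89.13°  ·
  (0,6): δ = 119.79°  ·
  (1,2): δ = 143.33°  ·
  (1,3): δ = 90.74°  ·
  (1,4): δ = 5.10°  ✓
  (1,5): δ = 24.96°  ✓
  (1,6): δ = 55.62°  ✓
  (2,3): δ = 127.41°  ·
  (2,4): δ = 41.77°  ✓
  (2,5): δ = 11.71°  ✓
  (2,6): δ = 18.95°  ✓
  (3,4): δ = 94.36°  ·
  (3,5): δ = 64.30°  ✓
  (3,6): δ = 33.64°  ✓
  (4,5): δ = 149.94°  ·
  (4,6): δ = 119.28°  ·
  (5,6): δ = 149.34°  ·
antipodal pairs: 10

count = 10; pairs: (0,3), (0,4), (1,4), (1,5), (1,6), (2,4), (2,5), (2,6), (3,5), (3,6)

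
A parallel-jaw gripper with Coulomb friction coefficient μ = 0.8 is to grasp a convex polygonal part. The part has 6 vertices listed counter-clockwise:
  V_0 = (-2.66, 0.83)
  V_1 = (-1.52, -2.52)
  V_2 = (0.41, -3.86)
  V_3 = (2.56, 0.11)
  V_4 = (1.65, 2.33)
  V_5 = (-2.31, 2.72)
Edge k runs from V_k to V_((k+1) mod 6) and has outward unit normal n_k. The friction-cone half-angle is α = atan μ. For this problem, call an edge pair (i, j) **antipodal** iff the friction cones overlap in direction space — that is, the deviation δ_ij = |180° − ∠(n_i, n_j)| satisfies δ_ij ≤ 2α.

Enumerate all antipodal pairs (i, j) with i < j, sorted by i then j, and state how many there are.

α = atan 0.8 = 38.66°;  2α = 77.32°
n_0 = (-0.9467, -0.3222)
n_1 = (-0.5703, -0.8214)
n_2 = (+0.8793, -0.4762)
n_3 = (+0.9253, +0.3793)
n_4 = (+0.0980, +0.9952)
n_5 = (-0.9833, +0.1821)
  (0,1): δ = 143.57°  ·
  (0,2): δ = 47.23°  ✓
  (0,3): δ = 3.50°  ✓
  (0,4): δ = 65.58°  ✓
  (0,5): δ = 150.72°  ·
  (1,2): δ = 83.67°  ·
  (1,3): δ = 32.94°  ✓
  (1,4): δ = 29.15°  ✓
  (1,5): δ = 114.28°  ·
  (2,3): δ = 129.27°  ·
  (2,4): δ = 67.19°  ✓
  (2,5): δ = 17.95°  ✓
  (3,4): δ = 117.91°  ·
  (3,5): δ = 32.78°  ✓
  (4,5): δ = 94.87°  ·
antipodal pairs: 8

count = 8; pairs: (0,2), (0,3), (0,4), (1,3), (1,4), (2,4), (2,5), (3,5)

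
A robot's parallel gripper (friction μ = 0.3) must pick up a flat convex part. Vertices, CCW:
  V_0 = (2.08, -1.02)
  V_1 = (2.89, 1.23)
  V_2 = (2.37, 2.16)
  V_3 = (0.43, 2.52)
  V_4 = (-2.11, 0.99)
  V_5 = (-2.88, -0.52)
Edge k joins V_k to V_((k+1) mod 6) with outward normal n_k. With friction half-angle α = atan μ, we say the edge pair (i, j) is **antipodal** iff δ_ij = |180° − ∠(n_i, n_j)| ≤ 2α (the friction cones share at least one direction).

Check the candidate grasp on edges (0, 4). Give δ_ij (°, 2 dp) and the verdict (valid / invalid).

α = atan 0.3 = 16.70°;  2α = 33.40°
edge 0: e_0 = (+0.81, +2.25);  n_0 = (+0.9409, -0.3387)
edge 4: e_4 = (-0.77, -1.51);  n_4 = (-0.8909, +0.4543)
∠(n_0, n_4) = 172.78°
δ = |180° − 172.78°| = 7.22°
7.22° ≤ 2α = 33.40°  →  valid

δ = 7.22°, valid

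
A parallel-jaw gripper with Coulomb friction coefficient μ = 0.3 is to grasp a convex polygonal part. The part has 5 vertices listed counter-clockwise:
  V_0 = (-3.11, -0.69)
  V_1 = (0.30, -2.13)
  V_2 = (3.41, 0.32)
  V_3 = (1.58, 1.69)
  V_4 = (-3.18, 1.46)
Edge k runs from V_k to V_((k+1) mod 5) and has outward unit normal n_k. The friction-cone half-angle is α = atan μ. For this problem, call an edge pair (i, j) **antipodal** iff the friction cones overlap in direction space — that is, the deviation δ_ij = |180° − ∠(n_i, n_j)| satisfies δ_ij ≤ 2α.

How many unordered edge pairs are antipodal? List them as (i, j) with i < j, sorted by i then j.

count = 2; pairs: (0,2), (0,3)

α = atan 0.3 = 16.70°;  2α = 33.40°
n_0 = (-0.3890, -0.9212)
n_1 = (+0.6188, -0.7855)
n_2 = (+0.5993, +0.8005)
n_3 = (-0.0483, +0.9988)
n_4 = (-0.9995, -0.0325)
  (0,1): δ = 118.88°  ·
  (0,2): δ = 13.93°  ✓
  (0,3): δ = 25.66°  ✓
  (0,4): δ = 114.76°  ·
  (1,2): δ = 75.05°  ·
  (1,3): δ = 35.46°  ·
  (1,4): δ = 53.63°  ·
  (2,3): δ = 140.41°  ·
  (2,4): δ = 51.32°  ·
  (3,4): δ = 90.90°  ·
antipodal pairs: 2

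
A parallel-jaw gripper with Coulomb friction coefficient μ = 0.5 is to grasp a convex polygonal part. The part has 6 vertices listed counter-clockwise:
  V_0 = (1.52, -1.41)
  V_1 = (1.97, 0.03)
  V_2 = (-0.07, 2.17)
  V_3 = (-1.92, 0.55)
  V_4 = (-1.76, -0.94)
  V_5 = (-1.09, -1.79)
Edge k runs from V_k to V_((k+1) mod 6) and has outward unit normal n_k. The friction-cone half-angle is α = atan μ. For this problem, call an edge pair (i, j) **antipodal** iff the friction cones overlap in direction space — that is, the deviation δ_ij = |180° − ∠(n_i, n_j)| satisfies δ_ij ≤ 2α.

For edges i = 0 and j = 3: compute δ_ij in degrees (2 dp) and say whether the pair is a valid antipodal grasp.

α = atan 0.5 = 26.57°;  2α = 53.13°
edge 0: e_0 = (+0.45, +1.44);  n_0 = (+0.9545, -0.2983)
edge 3: e_3 = (+0.16, -1.49);  n_3 = (-0.9943, -0.1068)
∠(n_0, n_3) = 156.52°
δ = |180° − 156.52°| = 23.48°
23.48° ≤ 2α = 53.13°  →  valid

δ = 23.48°, valid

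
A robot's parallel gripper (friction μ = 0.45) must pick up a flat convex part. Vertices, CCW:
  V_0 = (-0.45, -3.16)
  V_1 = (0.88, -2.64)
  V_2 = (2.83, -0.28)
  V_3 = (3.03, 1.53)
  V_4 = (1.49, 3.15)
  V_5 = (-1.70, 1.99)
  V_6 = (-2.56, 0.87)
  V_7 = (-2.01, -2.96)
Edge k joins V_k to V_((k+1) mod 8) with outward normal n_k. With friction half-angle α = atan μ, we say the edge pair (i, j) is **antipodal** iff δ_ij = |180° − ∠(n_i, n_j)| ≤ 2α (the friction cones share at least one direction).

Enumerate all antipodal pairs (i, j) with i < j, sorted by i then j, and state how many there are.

count = 10; pairs: (0,4), (0,5), (1,4), (1,5), (1,6), (2,5), (2,6), (3,6), (3,7), (4,7)

α = atan 0.45 = 24.23°;  2α = 48.46°
n_0 = (+0.3641, -0.9313)
n_1 = (+0.7709, -0.6370)
n_2 = (+0.9940, -0.1098)
n_3 = (+0.7248, +0.6890)
n_4 = (-0.3417, +0.9398)
n_5 = (-0.7932, +0.6090)
n_6 = (-0.9898, -0.1421)
n_7 = (-0.1272, -0.9919)
  (0,1): δ = 150.92°  ·
  (0,2): δ = 117.66°  ·
  (0,3): δ = 67.80°  ·
  (0,4): δ = 1.37°  ✓
  (0,5): δ = 31.13°  ✓
  (0,6): δ = 76.82°  ·
  (0,7): δ = 151.34°  ·
  (1,2): δ = 146.74°  ·
  (1,3): δ = 96.88°  ·
  (1,4): δ = 30.45°  ✓
  (1,5): δ = 2.05°  ✓
  (1,6): δ = 47.74°  ✓
  (1,7): δ = 122.26°  ·
  (2,3): δ = 130.14°  ·
  (2,4): δ = 63.71°  ·
  (2,5): δ = 31.21°  ✓
  (2,6): δ = 14.48°  ✓
  (2,7): δ = 89.00°  ·
  (3,4): δ = 113.57°  ·
  (3,5): δ = 81.07°  ·
  (3,6): δ = 35.38°  ✓
  (3,7): δ = 39.14°  ✓
  (4,5): δ = 147.50°  ·
  (4,6): δ = 101.81°  ·
  (4,7): δ = 27.29°  ✓
  (5,6): δ = 134.31°  ·
  (5,7): δ = 59.79°  ·
  (6,7): δ = 105.48°  ·
antipodal pairs: 10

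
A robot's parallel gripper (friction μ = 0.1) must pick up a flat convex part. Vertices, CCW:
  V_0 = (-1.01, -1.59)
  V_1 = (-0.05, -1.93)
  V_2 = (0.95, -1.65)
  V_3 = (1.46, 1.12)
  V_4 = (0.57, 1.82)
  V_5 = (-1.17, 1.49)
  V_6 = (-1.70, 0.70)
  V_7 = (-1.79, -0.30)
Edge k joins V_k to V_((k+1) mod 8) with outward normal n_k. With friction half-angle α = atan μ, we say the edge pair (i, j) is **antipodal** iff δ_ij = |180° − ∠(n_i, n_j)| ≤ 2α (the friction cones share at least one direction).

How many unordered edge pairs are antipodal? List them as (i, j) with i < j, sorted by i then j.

count = 2; pairs: (1,4), (2,6)

α = atan 0.1 = 5.71°;  2α = 11.42°
n_0 = (-0.3338, -0.9426)
n_1 = (+0.2696, -0.9630)
n_2 = (+0.9835, -0.1811)
n_3 = (+0.6182, +0.7860)
n_4 = (-0.1863, +0.9825)
n_5 = (-0.8304, +0.5571)
n_6 = (-0.9960, +0.0896)
n_7 = (-0.8557, -0.5174)
  (0,1): δ = 144.86°  ·
  (0,2): δ = 80.93°  ·
  (0,3): δ = 18.68°  ·
  (0,4): δ = 30.24°  ·
  (0,5): δ = 75.65°  ·
  (0,6): δ = 104.36°  ·
  (0,7): δ = 140.66°  ·
  (1,2): δ = 116.07°  ·
  (1,3): δ = 53.83°  ·
  (1,4): δ = 4.90°  ✓
  (1,5): δ = 40.50°  ·
  (1,6): δ = 69.21°  ·
  (1,7): δ = 105.52°  ·
  (2,3): δ = 117.75°  ·
  (2,4): δ = 68.83°  ·
  (2,5): δ = 23.42°  ·
  (2,6): δ = 5.29°  ✓
  (2,7): δ = 41.59°  ·
  (3,4): δ = 131.08°  ·
  (3,5): δ = 85.67°  ·
  (3,6): δ = 56.96°  ·
  (3,7): δ = 20.66°  ·
  (4,5): δ = 134.60°  ·
  (4,6): δ = 105.88°  ·
  (4,7): δ = 69.58°  ·
  (5,6): δ = 151.29°  ·
  (5,7): δ = 114.98°  ·
  (6,7): δ = 143.70°  ·
antipodal pairs: 2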